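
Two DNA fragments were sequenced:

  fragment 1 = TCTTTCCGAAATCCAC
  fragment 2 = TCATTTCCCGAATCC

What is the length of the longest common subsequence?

13

One common subsequence of length 13: T at fragment 1[1]=fragment 2[1], then C at fragment 1[2]=fragment 2[2], then T at fragment 1[3]=fragment 2[4], then T at fragment 1[4]=fragment 2[5], then T at fragment 1[5]=fragment 2[6], then C at fragment 1[6]=fragment 2[8], then C at fragment 1[7]=fragment 2[9], then G at fragment 1[8]=fragment 2[10], then A at fragment 1[10]=fragment 2[11], then A at fragment 1[11]=fragment 2[12], then T at fragment 1[12]=fragment 2[13], then C at fragment 1[14]=fragment 2[14], then C at fragment 1[16]=fragment 2[15]. dp[16][15] = 13 confirms this is the maximum.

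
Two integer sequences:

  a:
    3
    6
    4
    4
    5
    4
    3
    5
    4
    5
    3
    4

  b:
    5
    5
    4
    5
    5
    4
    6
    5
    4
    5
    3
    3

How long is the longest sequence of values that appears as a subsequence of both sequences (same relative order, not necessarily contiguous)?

One common subsequence of length 7: 4 [3,3] → 5 [5,5] → 4 [6,6] → 5 [8,8] → 4 [9,9] → 5 [10,10] → 3 [11,12]. dp[12][12] = 7 confirms this is the maximum.

7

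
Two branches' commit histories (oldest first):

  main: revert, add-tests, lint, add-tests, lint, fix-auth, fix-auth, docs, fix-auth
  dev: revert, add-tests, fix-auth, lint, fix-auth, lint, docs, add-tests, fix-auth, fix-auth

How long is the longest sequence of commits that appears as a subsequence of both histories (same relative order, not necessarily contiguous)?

6

Match revert [1,1], then add-tests [2,2], then lint [3,6], then add-tests [4,8], then fix-auth [7,9], then fix-auth [9,10] — 6 commits in the same relative order in both. dp[9][10] = 6 confirms this is the maximum.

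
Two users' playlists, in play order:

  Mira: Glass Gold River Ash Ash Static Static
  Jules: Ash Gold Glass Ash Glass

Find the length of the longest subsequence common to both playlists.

Pick Glass at Mira[1]=Jules[3], Ash at Mira[4]=Jules[4]; all 2 songs appear in both, in order. The LCS DP gives dp[7][5] = 2, so this is optimal.

2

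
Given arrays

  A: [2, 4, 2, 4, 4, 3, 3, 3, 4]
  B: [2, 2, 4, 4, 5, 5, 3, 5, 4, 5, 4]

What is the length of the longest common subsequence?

Taking 2 [1,1] → 2 [3,2] → 4 [4,3] → 4 [5,4] → 3 [6,7] → 4 [9,11] gives a common subsequence of length 6. Since dp[9][11] = 6, nothing longer is possible.

6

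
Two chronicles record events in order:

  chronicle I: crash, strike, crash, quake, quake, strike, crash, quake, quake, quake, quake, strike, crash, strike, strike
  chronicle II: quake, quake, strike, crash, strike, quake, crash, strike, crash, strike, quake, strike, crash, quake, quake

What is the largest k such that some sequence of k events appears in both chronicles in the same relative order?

9

One common subsequence of length 9: quake (chronicle I #4, chronicle II #1); then quake (chronicle I #5, chronicle II #2); then strike (chronicle I #6, chronicle II #3); then crash (chronicle I #7, chronicle II #4); then quake (chronicle I #8, chronicle II #6); then strike (chronicle I #12, chronicle II #8); then crash (chronicle I #13, chronicle II #9); then strike (chronicle I #14, chronicle II #10); then strike (chronicle I #15, chronicle II #12). The LCS DP gives dp[15][15] = 9, so this is optimal.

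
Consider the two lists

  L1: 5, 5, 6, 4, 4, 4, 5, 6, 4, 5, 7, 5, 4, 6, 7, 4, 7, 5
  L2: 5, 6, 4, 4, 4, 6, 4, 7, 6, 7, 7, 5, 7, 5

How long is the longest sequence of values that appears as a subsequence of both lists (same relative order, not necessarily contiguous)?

12

Taking 5 at L1[2]=L2[1] → 6 at L1[3]=L2[2] → 4 at L1[4]=L2[3] → 4 at L1[5]=L2[4] → 4 at L1[6]=L2[5] → 6 at L1[8]=L2[6] → 4 at L1[9]=L2[7] → 7 at L1[11]=L2[8] → 6 at L1[14]=L2[9] → 7 at L1[15]=L2[11] → 7 at L1[17]=L2[13] → 5 at L1[18]=L2[14] gives a common subsequence of length 12, and the DP table's final entry dp[18][14] is also 12, so no common subsequence is longer.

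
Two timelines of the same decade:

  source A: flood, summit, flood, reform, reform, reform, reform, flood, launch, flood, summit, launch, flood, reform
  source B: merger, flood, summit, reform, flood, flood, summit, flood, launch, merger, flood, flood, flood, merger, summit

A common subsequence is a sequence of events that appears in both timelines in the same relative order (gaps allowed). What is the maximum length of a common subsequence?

8

One common subsequence of length 8: flood (source A #1, source B #2), then summit (source A #2, source B #3), then reform (source A #7, source B #4), then flood (source A #8, source B #5), then flood (source A #10, source B #6), then summit (source A #11, source B #7), then launch (source A #12, source B #9), then flood (source A #13, source B #13). dp[14][15] = 8 confirms this is the maximum.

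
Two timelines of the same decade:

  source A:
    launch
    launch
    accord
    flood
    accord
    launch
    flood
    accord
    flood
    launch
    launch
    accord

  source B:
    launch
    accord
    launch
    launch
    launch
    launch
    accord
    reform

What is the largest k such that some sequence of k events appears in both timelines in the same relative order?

6

Taking launch (source A #1, source B #1); then launch (source A #2, source B #3); then launch (source A #6, source B #4); then launch (source A #10, source B #5); then launch (source A #11, source B #6); then accord (source A #12, source B #7) gives a common subsequence of length 6. The LCS DP gives dp[12][8] = 6, so this is optimal.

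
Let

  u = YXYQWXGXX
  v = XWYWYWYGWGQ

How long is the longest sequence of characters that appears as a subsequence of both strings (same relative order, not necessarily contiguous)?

4

Let dp[i][j] be the LCS length of the first i characters of u and the first j characters of v. dp[i][j] = dp[i-1][j-1]+1 when the i-th and j-th characters match, else max(dp[i-1][j], dp[i][j-1]).
    ·  X  W  Y  W  Y  W  Y  G  W  G  Q
 ·  0  0  0  0  0  0  0  0  0  0  0  0
 Y  0  0  0  1  1  1  1  1  1  1  1  1
 X  0  1  1  1  1  1  1  1  1  1  1  1
 Y  0  1  1  2  2  2  2  2  2  2  2  2
 Q  0  1  1  2  2  2  2  2  2  2  2  3
 W  0  1  2  2  3  3  3  3  3  3  3  3
 X  0  1  2  2  3  3  3  3  3  3  3  3
 G  0  1  2  2  3  3  3  3  4  4  4  4
 X  0  1  2  2  3  3  3  3  4  4  4  4
 X  0  1  2  2  3  3  3  3  4  4  4  4
dp[9][11] = 4. One LCS (by backtracking along matches): YYWG.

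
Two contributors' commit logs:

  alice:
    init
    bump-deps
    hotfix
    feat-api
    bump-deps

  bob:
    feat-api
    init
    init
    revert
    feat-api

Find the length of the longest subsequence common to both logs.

Taking init [1,3], then feat-api [4,5] gives a common subsequence of length 2. Since dp[5][5] = 2, nothing longer is possible.

2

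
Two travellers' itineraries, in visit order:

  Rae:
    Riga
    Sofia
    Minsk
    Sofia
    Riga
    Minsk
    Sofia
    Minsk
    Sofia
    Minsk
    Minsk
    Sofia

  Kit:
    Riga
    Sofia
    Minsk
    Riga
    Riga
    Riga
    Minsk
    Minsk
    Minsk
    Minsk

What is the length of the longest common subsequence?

Match Riga [1,1] → Sofia [2,2] → Minsk [3,3] → Riga [5,6] → Minsk [6,7] → Minsk [8,8] → Minsk [10,9] → Minsk [11,10] — 8 stops in the same relative order in both. The LCS DP gives dp[12][10] = 8, so this is optimal.

8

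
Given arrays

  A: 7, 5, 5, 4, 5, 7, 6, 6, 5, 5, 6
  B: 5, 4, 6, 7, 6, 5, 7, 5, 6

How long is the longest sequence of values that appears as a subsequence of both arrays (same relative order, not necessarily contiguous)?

7

One common subsequence of length 7: 5 (A #3, B #1); then 4 (A #4, B #2); then 7 (A #6, B #4); then 6 (A #8, B #5); then 5 (A #9, B #6); then 5 (A #10, B #8); then 6 (A #11, B #9). The LCS DP gives dp[11][9] = 7, so this is optimal.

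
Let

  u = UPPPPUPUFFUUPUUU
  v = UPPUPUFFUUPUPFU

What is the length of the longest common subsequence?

13

One common subsequence of length 13: U (u #1, v #1), then P (u #4, v #2), then P (u #5, v #3), then U (u #6, v #4), then P (u #7, v #5), then U (u #8, v #6), then F (u #9, v #7), then F (u #10, v #8), then U (u #11, v #9), then U (u #12, v #10), then P (u #13, v #11), then U (u #14, v #12), then U (u #16, v #15). dp[16][15] = 13 confirms this is the maximum.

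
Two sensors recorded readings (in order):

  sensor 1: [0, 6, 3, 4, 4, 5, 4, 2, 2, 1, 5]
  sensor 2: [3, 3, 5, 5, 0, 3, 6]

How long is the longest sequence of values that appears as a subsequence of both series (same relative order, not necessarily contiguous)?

Let dp[i][j] be the LCS length of the first i values of sensor 1 and the first j values of sensor 2. dp[i][j] = dp[i-1][j-1]+1 when the i-th and j-th values match, else max(dp[i-1][j], dp[i][j-1]).
    ·  3  3  5  5  0  3  6
 ·  0  0  0  0  0  0  0  0
 0  0  0  0  0  0  1  1  1
 6  0  0  0  0  0  1  1  2
 3  0  1  1  1  1  1  2  2
 4  0  1  1  1  1  1  2  2
 4  0  1  1  1  1  1  2  2
 5  0  1  1  2  2  2  2  2
 4  0  1  1  2  2  2  2  2
 2  0  1  1  2  2  2  2  2
 2  0  1  1  2  2  2  2  2
 1  0  1  1  2  2  2  2  2
 5  0  1  1  2  3  3  3  3
dp[11][7] = 3. One LCS (by backtracking along matches): 3, 5, 5.

3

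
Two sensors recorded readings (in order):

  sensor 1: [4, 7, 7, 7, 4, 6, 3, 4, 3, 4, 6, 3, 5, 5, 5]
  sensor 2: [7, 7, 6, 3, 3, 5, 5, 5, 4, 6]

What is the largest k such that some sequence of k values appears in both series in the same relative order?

8

One common subsequence of length 8: 7 [3,1] → 7 [4,2] → 6 [6,3] → 3 [9,4] → 3 [12,5] → 5 [13,6] → 5 [14,7] → 5 [15,8]. dp[15][10] = 8 confirms this is the maximum.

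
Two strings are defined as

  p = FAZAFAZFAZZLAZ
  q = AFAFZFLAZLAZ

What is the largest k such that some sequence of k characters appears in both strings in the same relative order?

Taking F at p[1]=q[2] → A at p[4]=q[3] → F at p[5]=q[4] → Z at p[7]=q[5] → F at p[8]=q[6] → A at p[9]=q[8] → Z at p[11]=q[9] → L at p[12]=q[10] → A at p[13]=q[11] → Z at p[14]=q[12] gives a common subsequence of length 10. Since dp[14][12] = 10, nothing longer is possible.

10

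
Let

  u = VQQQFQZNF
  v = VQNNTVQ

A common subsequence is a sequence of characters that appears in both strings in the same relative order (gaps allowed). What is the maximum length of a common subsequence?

3

Let dp[i][j] be the LCS length of the first i characters of u and the first j characters of v. dp[i][j] = dp[i-1][j-1]+1 when the i-th and j-th characters match, else max(dp[i-1][j], dp[i][j-1]).
    ·  V  Q  N  N  T  V  Q
 ·  0  0  0  0  0  0  0  0
 V  0  1  1  1  1  1  1  1
 Q  0  1  2  2  2  2  2  2
 Q  0  1  2  2  2  2  2  3
 Q  0  1  2  2  2  2  2  3
 F  0  1  2  2  2  2  2  3
 Q  0  1  2  2  2  2  2  3
 Z  0  1  2  2  2  2  2  3
 N  0  1  2  3  3  3  3  3
 F  0  1  2  3  3  3  3  3
dp[9][7] = 3. One LCS (by backtracking along matches): VQQ.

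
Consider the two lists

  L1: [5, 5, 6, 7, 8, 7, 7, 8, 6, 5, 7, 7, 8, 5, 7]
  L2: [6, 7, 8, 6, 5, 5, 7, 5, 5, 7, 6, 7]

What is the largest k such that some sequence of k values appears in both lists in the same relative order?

Match 6 [3,1], 7 [7,2], 8 [8,3], 6 [9,4], 5 [10,6], 7 [11,7], 7 [12,10], 7 [15,12] — 8 values in the same relative order in both. dp[15][12] = 8 confirms this is the maximum.

8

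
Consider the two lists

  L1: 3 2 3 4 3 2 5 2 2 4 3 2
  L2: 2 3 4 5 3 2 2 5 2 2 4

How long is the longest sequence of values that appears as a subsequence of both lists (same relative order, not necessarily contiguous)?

Pick 2 (L1 #2, L2 #1) → 3 (L1 #3, L2 #2) → 4 (L1 #4, L2 #3) → 3 (L1 #5, L2 #5) → 2 (L1 #6, L2 #7) → 5 (L1 #7, L2 #8) → 2 (L1 #8, L2 #9) → 2 (L1 #9, L2 #10) → 4 (L1 #10, L2 #11); all 9 values appear in both, in order, and the DP table's final entry dp[12][11] is also 9, so no common subsequence is longer.

9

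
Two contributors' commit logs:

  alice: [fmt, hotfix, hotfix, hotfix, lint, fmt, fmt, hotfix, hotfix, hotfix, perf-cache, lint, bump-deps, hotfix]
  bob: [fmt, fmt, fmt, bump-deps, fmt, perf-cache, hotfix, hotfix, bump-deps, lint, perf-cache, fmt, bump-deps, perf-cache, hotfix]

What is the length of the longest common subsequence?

Pick fmt (alice #1, bob #2), then fmt (alice #6, bob #3), then fmt (alice #7, bob #5), then hotfix (alice #8, bob #7), then hotfix (alice #9, bob #8), then perf-cache (alice #11, bob #11), then bump-deps (alice #13, bob #13), then hotfix (alice #14, bob #15); all 8 commits appear in both, in order. dp[14][15] = 8 confirms this is the maximum.

8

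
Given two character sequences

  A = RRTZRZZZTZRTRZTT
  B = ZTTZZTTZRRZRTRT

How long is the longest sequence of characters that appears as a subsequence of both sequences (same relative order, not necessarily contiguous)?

10

Match T (A #3, B #3), then Z (A #4, B #4), then Z (A #6, B #5), then T (A #9, B #7), then Z (A #10, B #8), then R (A #11, B #9), then R (A #13, B #10), then Z (A #14, B #11), then T (A #15, B #13), then T (A #16, B #15) — 10 characters in the same relative order in both, and the DP table's final entry dp[16][15] is also 10, so no common subsequence is longer.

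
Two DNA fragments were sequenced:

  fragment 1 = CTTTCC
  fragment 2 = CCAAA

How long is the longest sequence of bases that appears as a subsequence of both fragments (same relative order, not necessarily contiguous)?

One common subsequence of length 2: C (fragment 1 #1, fragment 2 #1) → C (fragment 1 #5, fragment 2 #2). Since dp[6][5] = 2, nothing longer is possible.

2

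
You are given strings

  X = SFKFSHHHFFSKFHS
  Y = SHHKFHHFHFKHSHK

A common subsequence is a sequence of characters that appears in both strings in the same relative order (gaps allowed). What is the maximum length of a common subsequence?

10

One common subsequence of length 10: S at X[1]=Y[1] → K at X[3]=Y[4] → F at X[4]=Y[5] → H at X[6]=Y[6] → H at X[7]=Y[7] → H at X[8]=Y[9] → F at X[10]=Y[10] → K at X[12]=Y[11] → H at X[14]=Y[12] → S at X[15]=Y[13]. dp[15][15] = 10 confirms this is the maximum.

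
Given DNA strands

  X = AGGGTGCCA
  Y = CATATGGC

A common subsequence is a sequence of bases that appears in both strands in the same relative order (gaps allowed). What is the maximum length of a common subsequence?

Let dp[i][j] be the LCS length of the first i bases of X and the first j bases of Y. dp[i][j] = dp[i-1][j-1]+1 when the i-th and j-th bases match, else max(dp[i-1][j], dp[i][j-1]).
    ·  C  A  T  A  T  G  G  C
 ·  0  0  0  0  0  0  0  0  0
 A  0  0  1  1  1  1  1  1  1
 G  0  0  1  1  1  1  2  2  2
 G  0  0  1  1  1  1  2  3  3
 G  0  0  1  1  1  1  2  3  3
 T  0  0  1  2  2  2  2  3  3
 G  0  0  1  2  2  2  3  3  3
 C  0  1  1  2  2  2  3  3  4
 C  0  1  1  2  2  2  3  3  4
 A  0  1  2  2  3  3  3  3  4
dp[9][8] = 4. One LCS (by backtracking along matches): AGGC.

4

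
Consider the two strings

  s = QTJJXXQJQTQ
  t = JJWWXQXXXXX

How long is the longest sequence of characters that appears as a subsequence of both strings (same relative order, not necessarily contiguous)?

4

Let dp[i][j] be the LCS length of the first i characters of s and the first j characters of t. dp[i][j] = dp[i-1][j-1]+1 when the i-th and j-th characters match, else max(dp[i-1][j], dp[i][j-1]).
    ·  J  J  W  W  X  Q  X  X  X  X  X
 ·  0  0  0  0  0  0  0  0  0  0  0  0
 Q  0  0  0  0  0  0  1  1  1  1  1  1
 T  0  0  0  0  0  0  1  1  1  1  1  1
 J  0  1  1  1  1  1  1  1  1  1  1  1
 J  0  1  2  2  2  2  2  2  2  2  2  2
 X  0  1  2  2  2  3  3  3  3  3  3  3
 X  0  1  2  2  2  3  3  4  4  4  4  4
 Q  0  1  2  2  2  3  4  4  4  4  4  4
 J  0  1  2  2  2  3  4  4  4  4  4  4
 Q  0  1  2  2  2  3  4  4  4  4  4  4
 T  0  1  2  2  2  3  4  4  4  4  4  4
 Q  0  1  2  2  2  3  4  4  4  4  4  4
dp[11][11] = 4. One LCS (by backtracking along matches): JJXX.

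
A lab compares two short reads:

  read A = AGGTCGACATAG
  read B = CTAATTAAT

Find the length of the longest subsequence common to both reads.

5

Let dp[i][j] be the LCS length of the first i bases of read A and the first j bases of read B. dp[i][j] = dp[i-1][j-1]+1 when the i-th and j-th bases match, else max(dp[i-1][j], dp[i][j-1]).
    ·  C  T  A  A  T  T  A  A  T
 ·  0  0  0  0  0  0  0  0  0  0
 A  0  0  0  1  1  1  1  1  1  1
 G  0  0  0  1  1  1  1  1  1  1
 G  0  0  0  1  1  1  1  1  1  1
 T  0  0  1  1  1  2  2  2  2  2
 C  0  1  1  1  1  2  2  2  2  2
 G  0  1  1  1  1  2  2  2  2  2
 A  0  1  1  2  2  2  2  3  3  3
 C  0  1  1  2  2  2  2  3  3  3
 A  0  1  1  2  3  3  3  3  4  4
 T  0  1  2  2  3  4  4  4  4  5
 A  0  1  2  3  3  4  4  5  5  5
 G  0  1  2  3  3  4  4  5  5  5
dp[12][9] = 5. One LCS (by backtracking along matches): ATAAT.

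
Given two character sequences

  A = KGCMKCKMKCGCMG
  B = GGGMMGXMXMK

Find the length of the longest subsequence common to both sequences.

Match G [2,3] → M [4,4] → M [8,5] → G [11,6] → M [13,10] — 5 characters in the same relative order in both. The LCS DP gives dp[14][11] = 5, so this is optimal.

5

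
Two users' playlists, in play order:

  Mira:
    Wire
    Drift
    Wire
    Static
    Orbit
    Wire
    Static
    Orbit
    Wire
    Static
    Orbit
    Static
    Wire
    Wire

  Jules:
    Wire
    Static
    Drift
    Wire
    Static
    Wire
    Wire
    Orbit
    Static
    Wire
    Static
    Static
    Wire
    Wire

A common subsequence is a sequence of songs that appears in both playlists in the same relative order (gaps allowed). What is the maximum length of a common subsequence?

11

Taking Wire at Mira[1]=Jules[1], Drift at Mira[2]=Jules[3], Wire at Mira[3]=Jules[4], Static at Mira[4]=Jules[5], Orbit at Mira[5]=Jules[8], Static at Mira[7]=Jules[9], Wire at Mira[9]=Jules[10], Static at Mira[10]=Jules[11], Static at Mira[12]=Jules[12], Wire at Mira[13]=Jules[13], Wire at Mira[14]=Jules[14] gives a common subsequence of length 11. Since dp[14][14] = 11, nothing longer is possible.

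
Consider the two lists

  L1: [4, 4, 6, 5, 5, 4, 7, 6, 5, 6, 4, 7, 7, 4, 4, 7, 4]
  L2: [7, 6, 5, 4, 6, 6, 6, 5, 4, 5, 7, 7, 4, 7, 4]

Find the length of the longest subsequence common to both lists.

11

One common subsequence of length 11: 6 at L1[3]=L2[2] → 5 at L1[5]=L2[3] → 4 at L1[6]=L2[4] → 6 at L1[8]=L2[7] → 5 at L1[9]=L2[8] → 4 at L1[11]=L2[9] → 7 at L1[12]=L2[11] → 7 at L1[13]=L2[12] → 4 at L1[15]=L2[13] → 7 at L1[16]=L2[14] → 4 at L1[17]=L2[15]. The LCS DP gives dp[17][15] = 11, so this is optimal.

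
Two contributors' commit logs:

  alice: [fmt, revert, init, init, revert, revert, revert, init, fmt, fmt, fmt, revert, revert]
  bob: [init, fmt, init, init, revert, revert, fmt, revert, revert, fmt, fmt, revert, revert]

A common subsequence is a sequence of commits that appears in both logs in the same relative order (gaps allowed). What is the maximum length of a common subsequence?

10

Pick fmt at alice[1]=bob[2], init at alice[3]=bob[3], init at alice[4]=bob[4], revert at alice[5]=bob[6], revert at alice[6]=bob[8], revert at alice[7]=bob[9], fmt at alice[10]=bob[10], fmt at alice[11]=bob[11], revert at alice[12]=bob[12], revert at alice[13]=bob[13]; all 10 commits appear in both, in order. The LCS DP gives dp[13][13] = 10, so this is optimal.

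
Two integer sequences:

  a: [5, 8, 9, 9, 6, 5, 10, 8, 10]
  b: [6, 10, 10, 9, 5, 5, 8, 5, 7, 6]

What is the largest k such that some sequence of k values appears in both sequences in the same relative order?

3

Match 5 at a[1]=b[6] → 8 at a[2]=b[7] → 6 at a[5]=b[10] — 3 values in the same relative order in both. dp[9][10] = 3 confirms this is the maximum.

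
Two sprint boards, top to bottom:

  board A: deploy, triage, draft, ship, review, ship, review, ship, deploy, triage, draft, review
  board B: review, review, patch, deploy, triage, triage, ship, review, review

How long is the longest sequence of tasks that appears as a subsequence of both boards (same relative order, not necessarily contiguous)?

Match deploy (board A #1, board B #4) → triage (board A #2, board B #6) → ship (board A #6, board B #7) → review (board A #7, board B #8) → review (board A #12, board B #9) — 5 tasks in the same relative order in both. dp[12][9] = 5 confirms this is the maximum.

5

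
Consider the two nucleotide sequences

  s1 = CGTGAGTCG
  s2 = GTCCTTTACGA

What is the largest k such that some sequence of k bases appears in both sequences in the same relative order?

Let dp[i][j] be the LCS length of the first i bases of s1 and the first j bases of s2. dp[i][j] = dp[i-1][j-1]+1 when the i-th and j-th bases match, else max(dp[i-1][j], dp[i][j-1]).
    ·  G  T  C  C  T  T  T  A  C  G  A
 ·  0  0  0  0  0  0  0  0  0  0  0  0
 C  0  0  0  1  1  1  1  1  1  1  1  1
 G  0  1  1  1  1  1  1  1  1  1  2  2
 T  0  1  2  2  2  2  2  2  2  2  2  2
 G  0  1  2  2  2  2  2  2  2  2  3  3
 A  0  1  2  2  2  2  2  2  3  3  3  4
 G  0  1  2  2  2  2  2  2  3  3  4  4
 T  0  1  2  2  2  3  3  3  3  3  4  4
 C  0  1  2  3  3  3  3  3  3  4  4  4
 G  0  1  2  3  3  3  3  3  3  4  5  5
dp[9][11] = 5. One LCS (by backtracking along matches): CTACG.

5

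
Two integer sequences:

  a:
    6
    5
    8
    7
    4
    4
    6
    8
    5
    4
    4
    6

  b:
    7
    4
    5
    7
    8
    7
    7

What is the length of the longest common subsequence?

3

Pick 5 (a #2, b #3), then 8 (a #3, b #5), then 7 (a #4, b #7); all 3 values appear in both, in order. The LCS DP gives dp[12][7] = 3, so this is optimal.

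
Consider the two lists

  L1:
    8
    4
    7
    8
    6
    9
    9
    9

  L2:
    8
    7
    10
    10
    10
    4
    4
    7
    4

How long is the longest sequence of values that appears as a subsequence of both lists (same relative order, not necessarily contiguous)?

3

Taking 8 (L1 #1, L2 #1), then 4 (L1 #2, L2 #7), then 7 (L1 #3, L2 #8) gives a common subsequence of length 3. dp[8][9] = 3 confirms this is the maximum.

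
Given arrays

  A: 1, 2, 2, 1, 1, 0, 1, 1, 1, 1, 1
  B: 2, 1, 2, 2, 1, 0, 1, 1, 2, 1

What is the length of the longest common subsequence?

8

One common subsequence of length 8: 1 [1,2]; then 2 [2,3]; then 2 [3,4]; then 1 [5,5]; then 0 [6,6]; then 1 [7,7]; then 1 [8,8]; then 1 [11,10]. Since dp[11][10] = 8, nothing longer is possible.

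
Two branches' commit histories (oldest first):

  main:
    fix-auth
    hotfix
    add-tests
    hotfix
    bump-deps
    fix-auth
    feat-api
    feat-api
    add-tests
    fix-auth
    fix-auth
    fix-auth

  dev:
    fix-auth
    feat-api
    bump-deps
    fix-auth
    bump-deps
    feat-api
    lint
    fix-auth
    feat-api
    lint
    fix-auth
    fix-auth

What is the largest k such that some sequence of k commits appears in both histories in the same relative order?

Taking fix-auth [1,1] → bump-deps [5,3] → fix-auth [6,4] → feat-api [7,6] → feat-api [8,9] → fix-auth [11,11] → fix-auth [12,12] gives a common subsequence of length 7. The LCS DP gives dp[12][12] = 7, so this is optimal.

7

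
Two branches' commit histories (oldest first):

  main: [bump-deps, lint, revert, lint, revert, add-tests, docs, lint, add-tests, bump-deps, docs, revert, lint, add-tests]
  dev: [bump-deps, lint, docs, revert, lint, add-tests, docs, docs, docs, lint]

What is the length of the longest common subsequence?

One common subsequence of length 8: bump-deps [1,1] → lint [2,2] → revert [3,4] → lint [4,5] → add-tests [6,6] → docs [7,8] → docs [11,9] → lint [13,10]. Since dp[14][10] = 8, nothing longer is possible.

8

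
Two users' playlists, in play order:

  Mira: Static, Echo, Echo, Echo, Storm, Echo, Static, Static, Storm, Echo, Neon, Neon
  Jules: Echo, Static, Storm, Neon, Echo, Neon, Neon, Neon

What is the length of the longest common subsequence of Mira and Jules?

6

One common subsequence of length 6: Echo at Mira[6]=Jules[1], Static at Mira[8]=Jules[2], Storm at Mira[9]=Jules[3], Echo at Mira[10]=Jules[5], Neon at Mira[11]=Jules[7], Neon at Mira[12]=Jules[8]. Since dp[12][8] = 6, nothing longer is possible.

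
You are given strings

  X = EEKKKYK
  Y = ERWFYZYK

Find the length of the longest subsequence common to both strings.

3

Taking E (X #1, Y #1) → Y (X #6, Y #7) → K (X #7, Y #8) gives a common subsequence of length 3. dp[7][8] = 3 confirms this is the maximum.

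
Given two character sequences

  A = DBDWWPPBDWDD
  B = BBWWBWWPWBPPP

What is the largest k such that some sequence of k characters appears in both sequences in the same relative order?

Taking B (A #2, B #5), W (A #4, B #7), W (A #5, B #9), P (A #6, B #12), P (A #7, B #13) gives a common subsequence of length 5. dp[12][13] = 5 confirms this is the maximum.

5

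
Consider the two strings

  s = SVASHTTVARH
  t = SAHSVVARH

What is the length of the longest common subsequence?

7

Let dp[i][j] be the LCS length of the first i characters of s and the first j characters of t. dp[i][j] = dp[i-1][j-1]+1 when the i-th and j-th characters match, else max(dp[i-1][j], dp[i][j-1]).
    ·  S  A  H  S  V  V  A  R  H
 ·  0  0  0  0  0  0  0  0  0  0
 S  0  1  1  1  1  1  1  1  1  1
 V  0  1  1  1  1  2  2  2  2  2
 A  0  1  2  2  2  2  2  3  3  3
 S  0  1  2  2  3  3  3  3  3  3
 H  0  1  2  3  3  3  3  3  3  4
 T  0  1  2  3  3  3  3  3  3  4
 T  0  1  2  3  3  3  3  3  3  4
 V  0  1  2  3  3  4  4  4  4  4
 A  0  1  2  3  3  4  4  5  5  5
 R  0  1  2  3  3  4  4  5  6  6
 H  0  1  2  3  3  4  4  5  6  7
dp[11][9] = 7. One LCS (by backtracking along matches): SASVARH.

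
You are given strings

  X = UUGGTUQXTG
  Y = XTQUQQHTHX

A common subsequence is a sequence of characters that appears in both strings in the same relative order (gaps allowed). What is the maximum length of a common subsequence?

4

Let dp[i][j] be the LCS length of the first i characters of X and the first j characters of Y. dp[i][j] = dp[i-1][j-1]+1 when the i-th and j-th characters match, else max(dp[i-1][j], dp[i][j-1]).
    ·  X  T  Q  U  Q  Q  H  T  H  X
 ·  0  0  0  0  0  0  0  0  0  0  0
 U  0  0  0  0  1  1  1  1  1  1  1
 U  0  0  0  0  1  1  1  1  1  1  1
 G  0  0  0  0  1  1  1  1  1  1  1
 G  0  0  0  0  1  1  1  1  1  1  1
 T  0  0  1  1  1  1  1  1  2  2  2
 U  0  0  1  1  2  2  2  2  2  2  2
 Q  0  0  1  2  2  3  3  3  3  3  3
 X  0  1  1  2  2  3  3  3  3  3  4
 T  0  1  2  2  2  3  3  3  4  4  4
 G  0  1  2  2  2  3  3  3  4  4  4
dp[10][10] = 4. One LCS (by backtracking along matches): TUQX.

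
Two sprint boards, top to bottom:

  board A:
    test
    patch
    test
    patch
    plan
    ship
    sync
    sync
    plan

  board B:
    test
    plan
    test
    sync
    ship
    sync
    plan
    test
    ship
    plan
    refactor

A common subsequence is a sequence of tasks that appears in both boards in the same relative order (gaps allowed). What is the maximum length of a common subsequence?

Pick test (board A #1, board B #1); then test (board A #3, board B #3); then plan (board A #5, board B #7); then ship (board A #6, board B #9); then plan (board A #9, board B #10); all 5 tasks appear in both, in order. The LCS DP gives dp[9][11] = 5, so this is optimal.

5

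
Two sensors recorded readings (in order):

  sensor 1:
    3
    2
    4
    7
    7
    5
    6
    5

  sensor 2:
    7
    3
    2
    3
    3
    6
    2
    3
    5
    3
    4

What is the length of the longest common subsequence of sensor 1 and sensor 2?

4

Match 3 at sensor 1[1]=sensor 2[2]; then 2 at sensor 1[2]=sensor 2[3]; then 6 at sensor 1[7]=sensor 2[6]; then 5 at sensor 1[8]=sensor 2[9] — 4 values in the same relative order in both, and the DP table's final entry dp[8][11] is also 4, so no common subsequence is longer.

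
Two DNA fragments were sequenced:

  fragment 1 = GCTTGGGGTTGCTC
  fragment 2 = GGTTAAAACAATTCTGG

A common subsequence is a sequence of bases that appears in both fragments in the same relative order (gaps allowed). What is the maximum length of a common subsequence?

One common subsequence of length 7: G [1,2]; then T [3,3]; then T [4,4]; then T [9,12]; then T [10,13]; then C [12,14]; then T [13,15], and the DP table's final entry dp[14][17] is also 7, so no common subsequence is longer.

7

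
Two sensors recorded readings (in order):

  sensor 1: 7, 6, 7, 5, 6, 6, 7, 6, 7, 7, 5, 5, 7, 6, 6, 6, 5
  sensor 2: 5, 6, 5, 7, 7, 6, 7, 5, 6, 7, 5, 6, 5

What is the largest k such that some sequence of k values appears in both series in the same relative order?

9

Pick 7 at sensor 1[1]=sensor 2[5] → 6 at sensor 1[2]=sensor 2[6] → 7 at sensor 1[3]=sensor 2[7] → 5 at sensor 1[4]=sensor 2[8] → 6 at sensor 1[8]=sensor 2[9] → 7 at sensor 1[10]=sensor 2[10] → 5 at sensor 1[12]=sensor 2[11] → 6 at sensor 1[16]=sensor 2[12] → 5 at sensor 1[17]=sensor 2[13]; all 9 values appear in both, in order, and the DP table's final entry dp[17][13] is also 9, so no common subsequence is longer.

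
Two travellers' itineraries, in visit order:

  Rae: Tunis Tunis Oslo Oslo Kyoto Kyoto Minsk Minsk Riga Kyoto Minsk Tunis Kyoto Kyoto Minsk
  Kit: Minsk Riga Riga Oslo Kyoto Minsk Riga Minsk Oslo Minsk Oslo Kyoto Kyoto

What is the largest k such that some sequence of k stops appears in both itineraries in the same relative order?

Taking Oslo (Rae #4, Kit #4), Kyoto (Rae #6, Kit #5), Minsk (Rae #7, Kit #6), Minsk (Rae #8, Kit #8), Minsk (Rae #11, Kit #10), Kyoto (Rae #13, Kit #12), Kyoto (Rae #14, Kit #13) gives a common subsequence of length 7. Since dp[15][13] = 7, nothing longer is possible.

7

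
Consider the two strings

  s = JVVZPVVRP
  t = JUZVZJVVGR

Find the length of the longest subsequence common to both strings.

Pick J [1,1], V [3,4], Z [4,5], V [6,7], V [7,8], R [8,10]; all 6 characters appear in both, in order, and the DP table's final entry dp[9][10] is also 6, so no common subsequence is longer.

6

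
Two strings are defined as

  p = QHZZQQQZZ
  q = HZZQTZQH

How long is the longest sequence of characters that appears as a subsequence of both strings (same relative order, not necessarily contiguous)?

Let dp[i][j] be the LCS length of the first i characters of p and the first j characters of q. dp[i][j] = dp[i-1][j-1]+1 when the i-th and j-th characters match, else max(dp[i-1][j], dp[i][j-1]).
    ·  H  Z  Z  Q  T  Z  Q  H
 ·  0  0  0  0  0  0  0  0  0
 Q  0  0  0  0  1  1  1  1  1
 H  0  1  1  1  1  1  1  1  2
 Z  0  1  2  2  2  2  2  2  2
 Z  0  1  2  3  3  3  3  3  3
 Q  0  1  2  3  4  4  4  4  4
 Q  0  1  2  3  4  4  4  5  5
 Q  0  1  2  3  4  4  4  5  5
 Z  0  1  2  3  4  4  5  5  5
 Z  0  1  2  3  4  4  5  5  5
dp[9][8] = 5. One LCS (by backtracking along matches): HZZQQ.

5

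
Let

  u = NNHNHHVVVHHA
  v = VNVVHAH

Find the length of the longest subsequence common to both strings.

Match N at u[4]=v[2] → V at u[8]=v[3] → V at u[9]=v[4] → H at u[10]=v[5] → H at u[11]=v[7] — 5 characters in the same relative order in both. dp[12][7] = 5 confirms this is the maximum.

5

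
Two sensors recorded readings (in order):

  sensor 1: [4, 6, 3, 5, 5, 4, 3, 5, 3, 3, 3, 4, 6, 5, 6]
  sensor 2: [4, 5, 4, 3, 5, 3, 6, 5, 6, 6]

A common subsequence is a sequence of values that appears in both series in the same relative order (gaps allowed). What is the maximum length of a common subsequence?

Taking 4 at sensor 1[1]=sensor 2[1], then 5 at sensor 1[5]=sensor 2[2], then 4 at sensor 1[6]=sensor 2[3], then 3 at sensor 1[7]=sensor 2[4], then 5 at sensor 1[8]=sensor 2[5], then 3 at sensor 1[11]=sensor 2[6], then 6 at sensor 1[13]=sensor 2[7], then 5 at sensor 1[14]=sensor 2[8], then 6 at sensor 1[15]=sensor 2[10] gives a common subsequence of length 9, and the DP table's final entry dp[15][10] is also 9, so no common subsequence is longer.

9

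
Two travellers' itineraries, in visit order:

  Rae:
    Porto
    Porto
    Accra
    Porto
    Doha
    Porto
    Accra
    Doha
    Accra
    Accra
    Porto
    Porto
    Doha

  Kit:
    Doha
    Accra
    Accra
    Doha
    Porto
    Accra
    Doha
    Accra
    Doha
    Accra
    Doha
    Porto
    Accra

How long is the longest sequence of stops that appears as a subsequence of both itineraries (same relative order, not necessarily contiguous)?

Taking Accra (Rae #3, Kit #3) → Doha (Rae #5, Kit #4) → Porto (Rae #6, Kit #5) → Accra (Rae #7, Kit #6) → Doha (Rae #8, Kit #7) → Accra (Rae #9, Kit #8) → Accra (Rae #10, Kit #10) → Porto (Rae #11, Kit #12) gives a common subsequence of length 8. The LCS DP gives dp[13][13] = 8, so this is optimal.

8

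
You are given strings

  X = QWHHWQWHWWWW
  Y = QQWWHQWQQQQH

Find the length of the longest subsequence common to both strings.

6

Let dp[i][j] be the LCS length of the first i characters of X and the first j characters of Y. dp[i][j] = dp[i-1][j-1]+1 when the i-th and j-th characters match, else max(dp[i-1][j], dp[i][j-1]).
    ·  Q  Q  W  W  H  Q  W  Q  Q  Q  Q  H
 ·  0  0  0  0  0  0  0  0  0  0  0  0  0
 Q  0  1  1  1  1  1  1  1  1  1  1  1  1
 W  0  1  1  2  2  2  2  2  2  2  2  2  2
 H  0  1  1  2  2  3  3  3  3  3  3  3  3
 H  0  1  1  2  2  3  3  3  3  3  3  3  4
 W  0  1  1  2  3  3  3  4  4  4  4  4  4
 Q  0  1  2  2  3  3  4  4  5  5  5  5  5
 W  0  1  2  3  3  3  4  5  5  5  5  5  5
 H  0  1  2  3  3  4  4  5  5  5  5  5  6
 W  0  1  2  3  4  4  4  5  5  5  5  5  6
 W  0  1  2  3  4  4  4  5  5  5  5  5  6
 W  0  1  2  3  4  4  4  5  5  5  5  5  6
 W  0  1  2  3  4  4  4  5  5  5  5  5  6
dp[12][12] = 6. One LCS (by backtracking along matches): QWHWQH.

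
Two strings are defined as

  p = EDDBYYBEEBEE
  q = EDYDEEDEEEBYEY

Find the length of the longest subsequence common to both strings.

Pick E [1,1], then D [2,4], then D [3,7], then E [8,9], then E [9,10], then B [10,11], then E [11,13]; all 7 characters appear in both, in order. The LCS DP gives dp[12][14] = 7, so this is optimal.

7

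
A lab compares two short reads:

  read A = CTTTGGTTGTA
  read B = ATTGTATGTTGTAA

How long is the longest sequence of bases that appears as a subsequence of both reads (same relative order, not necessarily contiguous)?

9

Pick T (read A #2, read B #3), T (read A #3, read B #5), T (read A #4, read B #7), G (read A #6, read B #8), T (read A #7, read B #9), T (read A #8, read B #10), G (read A #9, read B #11), T (read A #10, read B #12), A (read A #11, read B #14); all 9 bases appear in both, in order. Since dp[11][14] = 9, nothing longer is possible.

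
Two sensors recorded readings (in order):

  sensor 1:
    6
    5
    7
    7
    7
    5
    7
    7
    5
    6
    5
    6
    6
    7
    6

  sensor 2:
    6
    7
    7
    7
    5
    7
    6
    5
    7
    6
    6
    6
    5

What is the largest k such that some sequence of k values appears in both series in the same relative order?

11

One common subsequence of length 11: 6 [1,1], then 7 [3,2], then 7 [4,3], then 7 [5,4], then 5 [6,5], then 7 [8,6], then 6 [10,7], then 5 [11,8], then 6 [12,10], then 6 [13,11], then 6 [15,12], and the DP table's final entry dp[15][13] is also 11, so no common subsequence is longer.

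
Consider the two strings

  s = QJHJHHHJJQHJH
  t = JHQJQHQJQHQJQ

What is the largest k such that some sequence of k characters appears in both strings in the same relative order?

One common subsequence of length 8: J [2,1], then H [3,2], then J [4,4], then H [5,6], then J [9,8], then Q [10,9], then H [11,10], then J [12,12]. The LCS DP gives dp[13][13] = 8, so this is optimal.

8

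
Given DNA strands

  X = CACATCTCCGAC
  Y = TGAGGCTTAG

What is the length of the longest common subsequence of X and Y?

5

One common subsequence of length 5: A [2,3]; then C [3,6]; then T [5,7]; then T [7,8]; then G [10,10]. dp[12][10] = 5 confirms this is the maximum.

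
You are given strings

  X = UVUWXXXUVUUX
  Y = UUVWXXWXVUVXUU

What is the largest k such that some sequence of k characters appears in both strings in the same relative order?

10

Match U at X[1]=Y[2], then V at X[2]=Y[3], then W at X[4]=Y[4], then X at X[5]=Y[5], then X at X[6]=Y[6], then X at X[7]=Y[8], then U at X[8]=Y[10], then V at X[9]=Y[11], then U at X[10]=Y[13], then U at X[11]=Y[14] — 10 characters in the same relative order in both, and the DP table's final entry dp[12][14] is also 10, so no common subsequence is longer.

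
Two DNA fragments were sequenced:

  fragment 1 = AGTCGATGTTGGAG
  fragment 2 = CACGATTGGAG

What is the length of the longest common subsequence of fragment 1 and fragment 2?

10

One common subsequence of length 10: A (fragment 1 #1, fragment 2 #2), C (fragment 1 #4, fragment 2 #3), G (fragment 1 #5, fragment 2 #4), A (fragment 1 #6, fragment 2 #5), T (fragment 1 #9, fragment 2 #6), T (fragment 1 #10, fragment 2 #7), G (fragment 1 #11, fragment 2 #8), G (fragment 1 #12, fragment 2 #9), A (fragment 1 #13, fragment 2 #10), G (fragment 1 #14, fragment 2 #11). dp[14][11] = 10 confirms this is the maximum.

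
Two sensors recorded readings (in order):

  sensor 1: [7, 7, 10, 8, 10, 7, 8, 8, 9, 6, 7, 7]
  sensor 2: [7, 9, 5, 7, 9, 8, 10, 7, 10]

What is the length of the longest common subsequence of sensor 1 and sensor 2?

5

Pick 7 [1,1] → 7 [2,4] → 8 [4,6] → 10 [5,7] → 7 [6,8]; all 5 values appear in both, in order. The LCS DP gives dp[12][9] = 5, so this is optimal.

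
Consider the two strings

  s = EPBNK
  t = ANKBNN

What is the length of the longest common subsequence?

2

Pick B [3,4]; then N [4,6]; all 2 characters appear in both, in order. Since dp[5][6] = 2, nothing longer is possible.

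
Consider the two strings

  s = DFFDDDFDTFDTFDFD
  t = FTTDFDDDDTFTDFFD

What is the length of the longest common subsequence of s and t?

12

Match D [1,4], then F [3,5], then D [4,6], then D [5,7], then D [6,8], then D [8,9], then T [9,10], then F [10,11], then D [11,13], then F [13,14], then F [15,15], then D [16,16] — 12 characters in the same relative order in both. The LCS DP gives dp[16][16] = 12, so this is optimal.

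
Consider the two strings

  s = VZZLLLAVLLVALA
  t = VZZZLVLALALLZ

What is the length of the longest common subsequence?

One common subsequence of length 9: V at s[1]=t[1], then Z at s[2]=t[3], then Z at s[3]=t[4], then L at s[4]=t[5], then L at s[5]=t[7], then L at s[6]=t[9], then A at s[7]=t[10], then L at s[9]=t[11], then L at s[10]=t[12]. Since dp[14][13] = 9, nothing longer is possible.

9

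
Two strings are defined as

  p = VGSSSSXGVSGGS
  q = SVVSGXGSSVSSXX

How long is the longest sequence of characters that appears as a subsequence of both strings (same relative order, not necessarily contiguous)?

Match V [1,3], G [2,7], S [3,8], S [4,9], S [5,11], S [6,12], X [7,14] — 7 characters in the same relative order in both. Since dp[13][14] = 7, nothing longer is possible.

7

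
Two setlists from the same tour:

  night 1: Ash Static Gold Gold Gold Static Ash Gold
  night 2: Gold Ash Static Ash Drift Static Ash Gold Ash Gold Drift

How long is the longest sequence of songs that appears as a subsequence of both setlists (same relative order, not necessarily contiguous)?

Match Ash (night 1 #1, night 2 #4), then Static (night 1 #2, night 2 #6), then Gold (night 1 #5, night 2 #8), then Ash (night 1 #7, night 2 #9), then Gold (night 1 #8, night 2 #10) — 5 songs in the same relative order in both. Since dp[8][11] = 5, nothing longer is possible.

5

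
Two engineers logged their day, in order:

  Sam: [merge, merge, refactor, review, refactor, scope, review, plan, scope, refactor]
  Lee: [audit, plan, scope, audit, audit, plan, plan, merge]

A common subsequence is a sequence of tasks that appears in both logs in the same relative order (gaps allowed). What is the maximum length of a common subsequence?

Taking scope [6,3], plan [8,7] gives a common subsequence of length 2. dp[10][8] = 2 confirms this is the maximum.

2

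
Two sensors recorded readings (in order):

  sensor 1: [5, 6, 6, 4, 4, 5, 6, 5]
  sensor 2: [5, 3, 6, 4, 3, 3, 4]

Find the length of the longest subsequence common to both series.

One common subsequence of length 4: 5 at sensor 1[1]=sensor 2[1]; then 6 at sensor 1[3]=sensor 2[3]; then 4 at sensor 1[4]=sensor 2[4]; then 4 at sensor 1[5]=sensor 2[7]. Since dp[8][7] = 4, nothing longer is possible.

4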